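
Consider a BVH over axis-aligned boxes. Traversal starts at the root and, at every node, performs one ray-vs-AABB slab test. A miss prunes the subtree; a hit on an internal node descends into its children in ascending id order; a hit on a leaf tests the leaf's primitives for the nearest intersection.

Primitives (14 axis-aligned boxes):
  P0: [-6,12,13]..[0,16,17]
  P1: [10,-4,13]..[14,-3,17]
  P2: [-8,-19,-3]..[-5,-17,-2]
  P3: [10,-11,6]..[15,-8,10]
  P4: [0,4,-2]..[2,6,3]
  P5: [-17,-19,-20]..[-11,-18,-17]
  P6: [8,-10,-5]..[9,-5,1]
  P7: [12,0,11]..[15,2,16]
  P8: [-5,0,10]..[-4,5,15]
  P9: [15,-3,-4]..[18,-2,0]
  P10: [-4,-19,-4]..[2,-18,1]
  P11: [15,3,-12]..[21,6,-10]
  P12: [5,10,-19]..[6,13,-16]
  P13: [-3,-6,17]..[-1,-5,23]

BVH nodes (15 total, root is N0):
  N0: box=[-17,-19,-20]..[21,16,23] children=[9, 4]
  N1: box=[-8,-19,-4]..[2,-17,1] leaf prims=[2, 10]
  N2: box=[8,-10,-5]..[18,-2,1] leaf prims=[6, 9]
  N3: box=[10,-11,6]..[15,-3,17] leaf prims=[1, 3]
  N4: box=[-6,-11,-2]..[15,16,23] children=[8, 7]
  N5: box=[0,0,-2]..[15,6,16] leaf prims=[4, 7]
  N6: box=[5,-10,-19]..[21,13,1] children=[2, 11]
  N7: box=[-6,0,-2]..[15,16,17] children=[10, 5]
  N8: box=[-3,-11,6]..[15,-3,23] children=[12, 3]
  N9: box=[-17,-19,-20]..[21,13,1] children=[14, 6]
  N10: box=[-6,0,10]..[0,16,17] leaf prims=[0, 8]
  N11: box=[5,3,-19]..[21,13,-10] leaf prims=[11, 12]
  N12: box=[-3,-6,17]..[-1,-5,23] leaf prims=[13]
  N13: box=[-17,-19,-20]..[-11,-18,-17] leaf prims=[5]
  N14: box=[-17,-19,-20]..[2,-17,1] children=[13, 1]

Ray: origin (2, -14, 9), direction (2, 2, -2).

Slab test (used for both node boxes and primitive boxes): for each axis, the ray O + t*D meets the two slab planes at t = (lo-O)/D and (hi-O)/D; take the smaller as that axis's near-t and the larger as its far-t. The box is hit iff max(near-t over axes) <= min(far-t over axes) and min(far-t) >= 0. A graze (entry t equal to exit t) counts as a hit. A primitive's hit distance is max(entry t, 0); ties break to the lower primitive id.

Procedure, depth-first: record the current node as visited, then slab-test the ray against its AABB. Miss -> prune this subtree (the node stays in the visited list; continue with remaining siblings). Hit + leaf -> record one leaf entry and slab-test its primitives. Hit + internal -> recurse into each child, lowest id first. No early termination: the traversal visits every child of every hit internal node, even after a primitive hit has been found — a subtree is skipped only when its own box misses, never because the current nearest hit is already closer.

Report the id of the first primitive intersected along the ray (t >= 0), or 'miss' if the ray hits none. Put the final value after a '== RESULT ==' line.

Traverse from the root:
N0 x:[-19/2,19/2] y:[-5/2,15] z:[-7,29/2] -> hit [-5/2,19/2], descend [4, 9]
  N4 x:[-4,13/2] y:[3/2,15] z:[-7,11/2] -> hit [3/2,11/2], descend [7, 8]
    N7 x:[-4,13/2] y:[7,15] z:[-4,11/2] -> miss, prune
    N8 x:[-5/2,13/2] y:[3/2,11/2] z:[-7,3/2] -> hit [3/2,3/2], descend [3, 12]
      N3 x:[4,13/2] y:[3/2,11/2] z:[-4,3/2] -> miss, prune
      N12 x:[-5/2,-3/2] y:[4,9/2] z:[-7,-4] -> miss, prune
  N9 x:[-19/2,19/2] y:[-5/2,27/2] z:[4,29/2] -> hit [4,19/2], descend [6, 14]
    N6 x:[3/2,19/2] y:[2,27/2] z:[4,14] -> hit [4,19/2], descend [2, 11]
      N2 x:[3,8] y:[2,6] z:[4,7] -> hit [4,6] leaf, test {P6(miss), P9(miss)}
      N11 x:[3/2,19/2] y:[17/2,27/2] z:[19/2,14] -> hit [19/2,19/2] leaf, test {P11@t=19/2, P12(miss)}
    N14 x:[-19/2,0] y:[-5/2,-3/2] z:[4,29/2] -> miss, prune

order=[0, 4, 7, 8, 3, 12, 9, 6, 2, 11, 14]  |boxes|=11  |leaves|=2  hit=P11

== RESULT ==
11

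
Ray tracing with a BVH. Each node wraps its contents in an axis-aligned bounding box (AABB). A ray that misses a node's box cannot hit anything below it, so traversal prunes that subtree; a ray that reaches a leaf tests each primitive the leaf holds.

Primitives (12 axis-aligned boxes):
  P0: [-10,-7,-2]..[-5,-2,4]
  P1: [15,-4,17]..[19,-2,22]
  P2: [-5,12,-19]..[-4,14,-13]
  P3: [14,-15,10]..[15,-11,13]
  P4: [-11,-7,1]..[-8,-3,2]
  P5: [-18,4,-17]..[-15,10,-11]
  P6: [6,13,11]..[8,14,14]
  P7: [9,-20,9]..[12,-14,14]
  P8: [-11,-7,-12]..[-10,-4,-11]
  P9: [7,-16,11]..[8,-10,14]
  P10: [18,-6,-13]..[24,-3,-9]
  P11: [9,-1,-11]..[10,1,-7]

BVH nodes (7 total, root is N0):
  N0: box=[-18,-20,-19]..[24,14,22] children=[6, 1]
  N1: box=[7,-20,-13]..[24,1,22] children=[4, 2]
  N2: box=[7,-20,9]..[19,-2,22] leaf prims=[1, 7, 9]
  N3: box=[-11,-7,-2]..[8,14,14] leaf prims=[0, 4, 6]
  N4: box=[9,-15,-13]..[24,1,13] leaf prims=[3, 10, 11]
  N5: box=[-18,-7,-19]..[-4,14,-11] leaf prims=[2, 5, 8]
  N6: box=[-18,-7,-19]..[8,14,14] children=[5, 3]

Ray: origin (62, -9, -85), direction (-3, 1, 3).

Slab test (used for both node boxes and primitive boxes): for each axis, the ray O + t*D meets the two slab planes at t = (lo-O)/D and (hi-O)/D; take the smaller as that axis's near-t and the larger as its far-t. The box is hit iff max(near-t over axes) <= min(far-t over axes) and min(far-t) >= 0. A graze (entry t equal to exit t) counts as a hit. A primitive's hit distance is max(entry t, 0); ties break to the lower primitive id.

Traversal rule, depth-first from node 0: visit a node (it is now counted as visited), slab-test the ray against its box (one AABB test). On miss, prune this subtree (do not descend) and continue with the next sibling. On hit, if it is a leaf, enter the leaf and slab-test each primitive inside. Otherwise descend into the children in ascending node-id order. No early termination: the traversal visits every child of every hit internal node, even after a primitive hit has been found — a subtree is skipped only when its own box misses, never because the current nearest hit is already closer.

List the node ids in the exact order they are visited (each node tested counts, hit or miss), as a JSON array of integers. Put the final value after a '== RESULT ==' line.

Traverse from the root:
N0 x:[38/3,80/3] y:[-11,23] z:[22,107/3] -> hit [22,23], descend [1, 6]
  N1 x:[38/3,55/3] y:[-11,10] z:[24,107/3] -> miss, prune
  N6 x:[18,80/3] y:[2,23] z:[22,33] -> hit [22,23], descend [3, 5]
    N3 x:[18,73/3] y:[2,23] z:[83/3,33] -> miss, prune
    N5 x:[22,80/3] y:[2,23] z:[22,74/3] -> hit [22,23] leaf, test {P2@t=22, P5(miss), P8(miss)}

Summary -> nodes [0, 1, 6, 3, 5]; box-tests=5; leaf-entries=1; first=P2

== RESULT ==
[0, 1, 6, 3, 5]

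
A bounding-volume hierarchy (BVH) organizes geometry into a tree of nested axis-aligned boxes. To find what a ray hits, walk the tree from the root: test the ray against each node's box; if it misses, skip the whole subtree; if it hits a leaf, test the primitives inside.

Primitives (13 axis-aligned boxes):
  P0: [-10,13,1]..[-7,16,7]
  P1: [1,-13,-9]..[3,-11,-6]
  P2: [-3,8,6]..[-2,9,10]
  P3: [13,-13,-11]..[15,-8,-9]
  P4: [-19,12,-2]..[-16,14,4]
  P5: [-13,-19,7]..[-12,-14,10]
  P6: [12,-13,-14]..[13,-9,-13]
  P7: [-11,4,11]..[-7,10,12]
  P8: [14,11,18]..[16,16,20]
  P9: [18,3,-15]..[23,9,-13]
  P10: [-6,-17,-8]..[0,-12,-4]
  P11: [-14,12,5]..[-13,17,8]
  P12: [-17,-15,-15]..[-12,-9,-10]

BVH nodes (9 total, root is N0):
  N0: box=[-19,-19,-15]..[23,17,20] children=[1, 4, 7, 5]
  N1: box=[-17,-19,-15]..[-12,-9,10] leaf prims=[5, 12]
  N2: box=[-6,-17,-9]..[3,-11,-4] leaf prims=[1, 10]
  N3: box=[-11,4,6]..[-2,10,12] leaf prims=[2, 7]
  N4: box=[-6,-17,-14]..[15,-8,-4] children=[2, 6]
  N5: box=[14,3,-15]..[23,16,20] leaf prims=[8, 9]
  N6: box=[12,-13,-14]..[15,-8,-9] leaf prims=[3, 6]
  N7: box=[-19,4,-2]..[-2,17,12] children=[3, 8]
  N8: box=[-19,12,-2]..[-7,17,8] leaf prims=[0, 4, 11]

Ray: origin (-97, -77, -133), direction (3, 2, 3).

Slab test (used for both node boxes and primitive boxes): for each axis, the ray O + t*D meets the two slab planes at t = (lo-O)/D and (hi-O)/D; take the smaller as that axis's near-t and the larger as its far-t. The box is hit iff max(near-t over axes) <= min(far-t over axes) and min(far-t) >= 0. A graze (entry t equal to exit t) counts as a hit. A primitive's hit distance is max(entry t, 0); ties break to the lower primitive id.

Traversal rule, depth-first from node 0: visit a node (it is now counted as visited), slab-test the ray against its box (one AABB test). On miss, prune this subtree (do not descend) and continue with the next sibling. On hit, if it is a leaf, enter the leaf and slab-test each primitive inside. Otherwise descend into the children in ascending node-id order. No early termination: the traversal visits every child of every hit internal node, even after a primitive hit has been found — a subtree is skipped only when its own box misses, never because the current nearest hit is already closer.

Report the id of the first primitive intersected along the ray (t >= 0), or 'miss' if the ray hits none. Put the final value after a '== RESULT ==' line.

Traverse from the root:
N0 x:[26,40] y:[29,47] z:[118/3,51] -> hit [118/3,40], descend [1, 4, 5, 7]
  N1 x:[80/3,85/3] y:[29,34] z:[118/3,143/3] -> miss, prune
  N4 x:[91/3,112/3] y:[30,69/2] z:[119/3,43] -> miss, prune
  N5 x:[37,40] y:[40,93/2] z:[118/3,51] -> hit [40,40] leaf, test {P8(miss), P9@t=40}
  N7 x:[26,95/3] y:[81/2,47] z:[131/3,145/3] -> miss, prune

order=[0, 1, 4, 5, 7]  |boxes|=5  |leaves|=1  hit=P9

== RESULT ==
9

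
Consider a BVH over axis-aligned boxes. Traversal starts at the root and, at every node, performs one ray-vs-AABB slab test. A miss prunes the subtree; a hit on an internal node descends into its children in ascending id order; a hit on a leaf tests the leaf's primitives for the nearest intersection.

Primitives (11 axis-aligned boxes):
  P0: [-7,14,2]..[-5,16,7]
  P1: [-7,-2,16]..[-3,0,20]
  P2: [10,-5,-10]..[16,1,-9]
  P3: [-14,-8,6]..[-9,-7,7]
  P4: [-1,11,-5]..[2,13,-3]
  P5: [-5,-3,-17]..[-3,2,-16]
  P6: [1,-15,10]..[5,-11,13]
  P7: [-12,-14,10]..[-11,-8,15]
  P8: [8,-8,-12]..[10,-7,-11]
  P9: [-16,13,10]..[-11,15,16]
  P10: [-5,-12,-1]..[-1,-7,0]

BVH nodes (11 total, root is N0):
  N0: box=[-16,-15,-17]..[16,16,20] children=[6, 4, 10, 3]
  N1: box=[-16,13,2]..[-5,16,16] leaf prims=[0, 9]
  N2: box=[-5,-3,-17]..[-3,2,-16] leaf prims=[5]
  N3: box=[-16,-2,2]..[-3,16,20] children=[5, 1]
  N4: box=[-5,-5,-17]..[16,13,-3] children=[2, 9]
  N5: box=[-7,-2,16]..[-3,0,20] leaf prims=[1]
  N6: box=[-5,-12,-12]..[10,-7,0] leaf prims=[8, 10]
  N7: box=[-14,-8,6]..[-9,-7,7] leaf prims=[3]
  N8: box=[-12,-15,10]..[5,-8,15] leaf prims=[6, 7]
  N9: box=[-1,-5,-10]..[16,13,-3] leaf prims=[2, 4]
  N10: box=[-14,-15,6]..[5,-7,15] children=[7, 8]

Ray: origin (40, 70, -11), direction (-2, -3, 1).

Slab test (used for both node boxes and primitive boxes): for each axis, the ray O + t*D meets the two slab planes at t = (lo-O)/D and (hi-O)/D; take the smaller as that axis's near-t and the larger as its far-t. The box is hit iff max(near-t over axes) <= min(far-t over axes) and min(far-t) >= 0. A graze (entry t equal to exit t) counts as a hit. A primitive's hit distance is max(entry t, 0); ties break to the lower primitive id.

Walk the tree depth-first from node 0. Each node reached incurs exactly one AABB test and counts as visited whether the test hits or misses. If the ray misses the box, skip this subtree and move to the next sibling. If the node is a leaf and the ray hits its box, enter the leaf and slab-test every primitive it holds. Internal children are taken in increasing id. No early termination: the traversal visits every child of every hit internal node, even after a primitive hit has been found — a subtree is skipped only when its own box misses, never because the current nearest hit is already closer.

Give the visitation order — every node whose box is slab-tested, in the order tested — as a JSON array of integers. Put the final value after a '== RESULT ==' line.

Traverse from the root:
N0 x:[12,28] y:[18,85/3] z:[-6,31] -> hit [18,28], descend [3, 4, 6, 10]
  N3 x:[43/2,28] y:[18,24] z:[13,31] -> hit [43/2,24], descend [1, 5]
    N1 x:[45/2,28] y:[18,19] z:[13,27] -> miss, prune
    N5 x:[43/2,47/2] y:[70/3,24] z:[27,31] -> miss, prune
  N4 x:[12,45/2] y:[19,25] z:[-6,8] -> miss, prune
  N6 x:[15,45/2] y:[77/3,82/3] z:[-1,11] -> miss, prune
  N10 x:[35/2,27] y:[77/3,85/3] z:[17,26] -> hit [77/3,26], descend [7, 8]
    N7 x:[49/2,27] y:[77/3,26] z:[17,18] -> miss, prune
    N8 x:[35/2,26] y:[26,85/3] z:[21,26] -> hit [26,26] leaf, test {P6(miss), P7@t=26}

9 AABB tests over nodes [0, 3, 1, 5, 4, 6, 10, 7, 8]; 1 leaf entered; closest P7.

== RESULT ==
[0, 3, 1, 5, 4, 6, 10, 7, 8]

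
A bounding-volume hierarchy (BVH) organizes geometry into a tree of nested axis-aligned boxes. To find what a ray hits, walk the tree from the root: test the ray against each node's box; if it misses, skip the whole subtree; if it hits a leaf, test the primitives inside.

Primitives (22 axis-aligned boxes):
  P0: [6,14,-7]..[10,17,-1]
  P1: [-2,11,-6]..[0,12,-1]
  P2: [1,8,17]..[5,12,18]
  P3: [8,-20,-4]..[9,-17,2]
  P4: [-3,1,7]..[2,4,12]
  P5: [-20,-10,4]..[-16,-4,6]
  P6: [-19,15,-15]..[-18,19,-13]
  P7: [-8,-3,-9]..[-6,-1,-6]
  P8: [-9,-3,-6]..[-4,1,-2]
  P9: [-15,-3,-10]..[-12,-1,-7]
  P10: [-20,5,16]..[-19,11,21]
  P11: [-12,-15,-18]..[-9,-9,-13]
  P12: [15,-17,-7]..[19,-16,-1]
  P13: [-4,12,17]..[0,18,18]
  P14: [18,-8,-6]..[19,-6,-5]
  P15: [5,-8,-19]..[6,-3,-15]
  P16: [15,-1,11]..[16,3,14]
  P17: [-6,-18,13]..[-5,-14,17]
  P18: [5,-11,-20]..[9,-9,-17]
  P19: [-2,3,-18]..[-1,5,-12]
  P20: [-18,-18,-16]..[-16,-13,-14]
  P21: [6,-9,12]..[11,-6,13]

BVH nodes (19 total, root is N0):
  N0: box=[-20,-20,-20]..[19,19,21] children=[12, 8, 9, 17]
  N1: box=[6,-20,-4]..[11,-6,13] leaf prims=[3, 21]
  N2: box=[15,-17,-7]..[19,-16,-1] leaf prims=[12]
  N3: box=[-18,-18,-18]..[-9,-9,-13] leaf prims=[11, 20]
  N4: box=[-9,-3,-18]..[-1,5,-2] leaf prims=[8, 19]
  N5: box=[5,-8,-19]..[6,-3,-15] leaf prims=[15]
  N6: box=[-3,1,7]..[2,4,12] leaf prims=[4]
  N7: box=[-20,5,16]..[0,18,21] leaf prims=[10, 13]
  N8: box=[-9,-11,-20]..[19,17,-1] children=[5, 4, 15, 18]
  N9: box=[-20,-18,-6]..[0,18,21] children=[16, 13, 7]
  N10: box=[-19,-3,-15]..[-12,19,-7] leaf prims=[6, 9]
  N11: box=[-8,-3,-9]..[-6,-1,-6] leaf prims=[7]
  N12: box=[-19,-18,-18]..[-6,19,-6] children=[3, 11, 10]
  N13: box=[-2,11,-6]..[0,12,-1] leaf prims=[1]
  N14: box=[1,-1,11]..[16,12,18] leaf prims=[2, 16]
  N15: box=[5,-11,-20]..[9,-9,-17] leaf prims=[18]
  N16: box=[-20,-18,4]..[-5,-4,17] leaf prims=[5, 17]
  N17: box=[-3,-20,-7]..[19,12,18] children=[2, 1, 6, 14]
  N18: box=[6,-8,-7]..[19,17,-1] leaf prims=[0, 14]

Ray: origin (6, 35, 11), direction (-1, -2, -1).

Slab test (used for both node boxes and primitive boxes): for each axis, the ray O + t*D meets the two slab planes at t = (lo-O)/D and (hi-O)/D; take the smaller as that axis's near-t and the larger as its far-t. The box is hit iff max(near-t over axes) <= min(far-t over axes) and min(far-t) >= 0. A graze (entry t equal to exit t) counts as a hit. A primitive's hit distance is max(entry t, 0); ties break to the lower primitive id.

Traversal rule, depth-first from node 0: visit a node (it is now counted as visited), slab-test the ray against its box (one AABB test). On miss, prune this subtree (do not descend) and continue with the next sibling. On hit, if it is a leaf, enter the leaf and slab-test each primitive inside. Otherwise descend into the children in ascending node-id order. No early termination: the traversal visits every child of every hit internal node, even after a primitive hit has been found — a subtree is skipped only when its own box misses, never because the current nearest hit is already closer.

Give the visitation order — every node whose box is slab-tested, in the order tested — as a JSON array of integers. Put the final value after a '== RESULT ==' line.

Walk:
N0 x:[-13,26] y:[8,55/2] z:[-10,31] -> hit [8,26], descend [8, 9, 12, 17]
  N8 x:[-13,15] y:[9,23] z:[12,31] -> hit [12,15], descend [4, 5, 15, 18]
    N4 x:[7,15] y:[15,19] z:[13,29] -> hit [15,15] leaf, test {P8(miss), P19(miss)}
    N5 x:[0,1] y:[19,43/2] z:[26,30] -> miss, prune
    N15 x:[-3,1] y:[22,23] z:[28,31] -> miss, prune
    N18 x:[-13,0] y:[9,43/2] z:[12,18] -> miss, prune
  N9 x:[6,26] y:[17/2,53/2] z:[-10,17] -> hit [17/2,17], descend [7, 13, 16]
    N7 x:[6,26] y:[17/2,15] z:[-10,-5] -> miss, prune
    N13 x:[6,8] y:[23/2,12] z:[12,17] -> miss, prune
    N16 x:[11,26] y:[39/2,53/2] z:[-6,7] -> miss, prune
  N12 x:[12,25] y:[8,53/2] z:[17,29] -> hit [17,25], descend [3, 10, 11]
    N3 x:[15,24] y:[22,53/2] z:[24,29] -> hit [24,24] leaf, test {P11(miss), P20(miss)}
    N10 x:[18,25] y:[8,19] z:[18,26] -> hit [18,19] leaf, test {P6(miss), P9@t=18}
    N11 x:[12,14] y:[18,19] z:[17,20] -> miss, prune
  N17 x:[-13,9] y:[23/2,55/2] z:[-7,18] -> miss, prune

Summary -> nodes [0, 8, 4, 5, 15, 18, 9, 7, 13, 16, 12, 3, 10, 11, 17]; box-tests=15; leaf-entries=3; first=P9

== RESULT ==
[0, 8, 4, 5, 15, 18, 9, 7, 13, 16, 12, 3, 10, 11, 17]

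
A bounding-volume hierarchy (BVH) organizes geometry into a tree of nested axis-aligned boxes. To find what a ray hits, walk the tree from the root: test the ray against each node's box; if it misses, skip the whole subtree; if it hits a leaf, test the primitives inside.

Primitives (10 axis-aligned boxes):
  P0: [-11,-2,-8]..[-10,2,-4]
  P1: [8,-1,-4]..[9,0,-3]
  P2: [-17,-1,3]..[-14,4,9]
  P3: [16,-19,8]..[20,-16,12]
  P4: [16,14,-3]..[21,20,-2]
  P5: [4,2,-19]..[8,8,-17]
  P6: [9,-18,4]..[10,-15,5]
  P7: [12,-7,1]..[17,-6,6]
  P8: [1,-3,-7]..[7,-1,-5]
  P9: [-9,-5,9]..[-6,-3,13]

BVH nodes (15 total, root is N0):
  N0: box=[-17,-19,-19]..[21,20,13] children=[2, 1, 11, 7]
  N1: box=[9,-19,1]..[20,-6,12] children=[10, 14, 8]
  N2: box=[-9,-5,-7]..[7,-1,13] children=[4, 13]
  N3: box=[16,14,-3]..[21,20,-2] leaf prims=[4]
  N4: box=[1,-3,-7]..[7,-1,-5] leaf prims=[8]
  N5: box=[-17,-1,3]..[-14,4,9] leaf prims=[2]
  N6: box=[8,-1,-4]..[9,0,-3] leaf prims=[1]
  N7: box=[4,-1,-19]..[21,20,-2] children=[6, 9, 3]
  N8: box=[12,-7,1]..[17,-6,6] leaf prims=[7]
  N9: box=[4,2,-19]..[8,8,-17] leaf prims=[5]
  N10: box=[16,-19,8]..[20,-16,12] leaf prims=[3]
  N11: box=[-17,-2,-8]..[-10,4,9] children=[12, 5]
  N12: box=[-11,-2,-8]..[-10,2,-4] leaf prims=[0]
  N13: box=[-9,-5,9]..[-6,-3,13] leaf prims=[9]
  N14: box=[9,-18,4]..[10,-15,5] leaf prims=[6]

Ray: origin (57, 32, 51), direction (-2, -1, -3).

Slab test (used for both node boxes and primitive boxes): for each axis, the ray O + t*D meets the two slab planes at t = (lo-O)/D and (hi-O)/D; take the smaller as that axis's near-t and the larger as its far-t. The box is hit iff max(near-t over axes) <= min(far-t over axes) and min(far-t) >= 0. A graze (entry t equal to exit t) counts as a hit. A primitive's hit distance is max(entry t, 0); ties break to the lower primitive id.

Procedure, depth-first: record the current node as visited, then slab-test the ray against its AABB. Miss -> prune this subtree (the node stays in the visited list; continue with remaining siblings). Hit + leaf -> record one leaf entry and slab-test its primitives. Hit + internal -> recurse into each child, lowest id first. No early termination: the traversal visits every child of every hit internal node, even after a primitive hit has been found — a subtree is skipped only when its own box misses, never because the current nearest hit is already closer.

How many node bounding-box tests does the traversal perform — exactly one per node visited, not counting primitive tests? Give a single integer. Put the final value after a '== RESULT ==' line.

Trace the traversal:
N0 x:[18,37] y:[12,51] z:[38/3,70/3] -> hit [18,70/3], descend [1, 2, 7, 11]
  N1 x:[37/2,24] y:[38,51] z:[13,50/3] -> miss, prune
  N2 x:[25,33] y:[33,37] z:[38/3,58/3] -> miss, prune
  N7 x:[18,53/2] y:[12,33] z:[53/3,70/3] -> hit [18,70/3], descend [3, 6, 9]
    N3 x:[18,41/2] y:[12,18] z:[53/3,18] -> hit [18,18] leaf, test {P4@t=18}
    N6 x:[24,49/2] y:[32,33] z:[18,55/3] -> miss, prune
    N9 x:[49/2,53/2] y:[24,30] z:[68/3,70/3] -> miss, prune
  N11 x:[67/2,37] y:[28,34] z:[14,59/3] -> miss, prune

8 AABB tests over nodes [0, 1, 2, 7, 3, 6, 9, 11]; 1 leaf entered; closest P4.

== RESULT ==
8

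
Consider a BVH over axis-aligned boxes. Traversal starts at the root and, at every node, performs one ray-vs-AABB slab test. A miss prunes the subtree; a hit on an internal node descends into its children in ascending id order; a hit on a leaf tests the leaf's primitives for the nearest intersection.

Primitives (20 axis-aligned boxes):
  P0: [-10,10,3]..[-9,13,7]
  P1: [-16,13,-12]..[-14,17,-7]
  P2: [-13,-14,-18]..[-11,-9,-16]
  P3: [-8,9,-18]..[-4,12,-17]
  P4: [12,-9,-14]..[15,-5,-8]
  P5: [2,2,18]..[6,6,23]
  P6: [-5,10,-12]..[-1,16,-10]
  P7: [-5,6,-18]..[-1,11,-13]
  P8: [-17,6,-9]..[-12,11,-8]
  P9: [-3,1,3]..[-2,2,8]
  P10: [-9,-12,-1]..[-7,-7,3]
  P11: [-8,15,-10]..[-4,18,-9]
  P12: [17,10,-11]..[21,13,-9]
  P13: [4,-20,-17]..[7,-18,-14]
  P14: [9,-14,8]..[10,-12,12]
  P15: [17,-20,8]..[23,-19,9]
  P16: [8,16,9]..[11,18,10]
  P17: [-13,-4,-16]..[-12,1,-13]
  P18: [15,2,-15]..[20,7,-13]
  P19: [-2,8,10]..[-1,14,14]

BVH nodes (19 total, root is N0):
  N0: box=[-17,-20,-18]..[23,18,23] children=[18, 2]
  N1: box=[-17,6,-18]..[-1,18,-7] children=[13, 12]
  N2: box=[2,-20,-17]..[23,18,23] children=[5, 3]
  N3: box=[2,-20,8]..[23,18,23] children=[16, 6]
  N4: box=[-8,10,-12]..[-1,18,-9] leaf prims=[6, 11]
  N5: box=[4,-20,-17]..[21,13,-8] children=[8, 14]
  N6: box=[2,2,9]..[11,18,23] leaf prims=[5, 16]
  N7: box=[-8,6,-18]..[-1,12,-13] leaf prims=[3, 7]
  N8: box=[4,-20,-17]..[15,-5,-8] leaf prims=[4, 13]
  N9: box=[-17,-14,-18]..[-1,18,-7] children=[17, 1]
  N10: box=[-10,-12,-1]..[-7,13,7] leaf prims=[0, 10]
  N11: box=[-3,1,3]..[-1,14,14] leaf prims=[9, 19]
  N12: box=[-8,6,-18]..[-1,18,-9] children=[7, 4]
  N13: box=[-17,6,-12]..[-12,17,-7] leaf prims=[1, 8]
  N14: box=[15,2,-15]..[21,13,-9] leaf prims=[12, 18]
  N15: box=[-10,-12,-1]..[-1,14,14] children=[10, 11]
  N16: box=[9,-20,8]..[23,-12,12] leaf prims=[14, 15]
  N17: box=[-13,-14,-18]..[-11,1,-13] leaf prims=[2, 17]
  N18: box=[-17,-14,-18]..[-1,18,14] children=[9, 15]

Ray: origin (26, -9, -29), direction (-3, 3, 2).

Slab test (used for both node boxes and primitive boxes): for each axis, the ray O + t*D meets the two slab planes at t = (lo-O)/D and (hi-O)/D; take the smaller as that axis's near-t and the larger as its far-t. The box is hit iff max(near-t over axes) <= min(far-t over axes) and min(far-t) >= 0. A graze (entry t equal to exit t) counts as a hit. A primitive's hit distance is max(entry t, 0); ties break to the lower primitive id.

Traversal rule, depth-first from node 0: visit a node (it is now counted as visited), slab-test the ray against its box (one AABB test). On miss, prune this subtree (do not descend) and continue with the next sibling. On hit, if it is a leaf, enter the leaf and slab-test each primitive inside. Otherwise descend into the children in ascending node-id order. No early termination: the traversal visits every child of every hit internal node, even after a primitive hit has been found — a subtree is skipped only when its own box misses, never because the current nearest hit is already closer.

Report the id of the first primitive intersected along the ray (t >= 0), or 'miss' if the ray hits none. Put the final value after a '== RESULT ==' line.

Trace the traversal:
N0 x:[1,43/3] y:[-11/3,9] z:[11/2,26] -> hit [11/2,9], descend [2, 18]
  N2 x:[1,8] y:[-11/3,9] z:[6,26] -> hit [6,8], descend [3, 5]
    N3 x:[1,8] y:[-11/3,9] z:[37/2,26] -> miss, prune
    N5 x:[5/3,22/3] y:[-11/3,22/3] z:[6,21/2] -> hit [6,22/3], descend [8, 14]
      N8 x:[11/3,22/3] y:[-11/3,4/3] z:[6,21/2] -> miss, prune
      N14 x:[5/3,11/3] y:[11/3,22/3] z:[7,10] -> miss, prune
  N18 x:[9,43/3] y:[-5/3,9] z:[11/2,43/2] -> hit [9,9], descend [9, 15]
    N9 x:[9,43/3] y:[-5/3,9] z:[11/2,11] -> hit [9,9], descend [1, 17]
      N1 x:[9,43/3] y:[5,9] z:[11/2,11] -> hit [9,9], descend [12, 13]
        N12 x:[9,34/3] y:[5,9] z:[11/2,10] -> hit [9,9], descend [4, 7]
          N4 x:[9,34/3] y:[19/3,9] z:[17/2,10] -> hit [9,9] leaf, test {P6(miss), P11(miss)}
          N7 x:[9,34/3] y:[5,7] z:[11/2,8] -> miss, prune
        N13 x:[38/3,43/3] y:[5,26/3] z:[17/2,11] -> miss, prune
      N17 x:[37/3,13] y:[-5/3,10/3] z:[11/2,8] -> miss, prune
    N15 x:[9,12] y:[-1,23/3] z:[14,43/2] -> miss, prune

order=[0, 2, 3, 5, 8, 14, 18, 9, 1, 12, 4, 7, 13, 17, 15]  |boxes|=15  |leaves|=1  hit=miss

== RESULT ==
miss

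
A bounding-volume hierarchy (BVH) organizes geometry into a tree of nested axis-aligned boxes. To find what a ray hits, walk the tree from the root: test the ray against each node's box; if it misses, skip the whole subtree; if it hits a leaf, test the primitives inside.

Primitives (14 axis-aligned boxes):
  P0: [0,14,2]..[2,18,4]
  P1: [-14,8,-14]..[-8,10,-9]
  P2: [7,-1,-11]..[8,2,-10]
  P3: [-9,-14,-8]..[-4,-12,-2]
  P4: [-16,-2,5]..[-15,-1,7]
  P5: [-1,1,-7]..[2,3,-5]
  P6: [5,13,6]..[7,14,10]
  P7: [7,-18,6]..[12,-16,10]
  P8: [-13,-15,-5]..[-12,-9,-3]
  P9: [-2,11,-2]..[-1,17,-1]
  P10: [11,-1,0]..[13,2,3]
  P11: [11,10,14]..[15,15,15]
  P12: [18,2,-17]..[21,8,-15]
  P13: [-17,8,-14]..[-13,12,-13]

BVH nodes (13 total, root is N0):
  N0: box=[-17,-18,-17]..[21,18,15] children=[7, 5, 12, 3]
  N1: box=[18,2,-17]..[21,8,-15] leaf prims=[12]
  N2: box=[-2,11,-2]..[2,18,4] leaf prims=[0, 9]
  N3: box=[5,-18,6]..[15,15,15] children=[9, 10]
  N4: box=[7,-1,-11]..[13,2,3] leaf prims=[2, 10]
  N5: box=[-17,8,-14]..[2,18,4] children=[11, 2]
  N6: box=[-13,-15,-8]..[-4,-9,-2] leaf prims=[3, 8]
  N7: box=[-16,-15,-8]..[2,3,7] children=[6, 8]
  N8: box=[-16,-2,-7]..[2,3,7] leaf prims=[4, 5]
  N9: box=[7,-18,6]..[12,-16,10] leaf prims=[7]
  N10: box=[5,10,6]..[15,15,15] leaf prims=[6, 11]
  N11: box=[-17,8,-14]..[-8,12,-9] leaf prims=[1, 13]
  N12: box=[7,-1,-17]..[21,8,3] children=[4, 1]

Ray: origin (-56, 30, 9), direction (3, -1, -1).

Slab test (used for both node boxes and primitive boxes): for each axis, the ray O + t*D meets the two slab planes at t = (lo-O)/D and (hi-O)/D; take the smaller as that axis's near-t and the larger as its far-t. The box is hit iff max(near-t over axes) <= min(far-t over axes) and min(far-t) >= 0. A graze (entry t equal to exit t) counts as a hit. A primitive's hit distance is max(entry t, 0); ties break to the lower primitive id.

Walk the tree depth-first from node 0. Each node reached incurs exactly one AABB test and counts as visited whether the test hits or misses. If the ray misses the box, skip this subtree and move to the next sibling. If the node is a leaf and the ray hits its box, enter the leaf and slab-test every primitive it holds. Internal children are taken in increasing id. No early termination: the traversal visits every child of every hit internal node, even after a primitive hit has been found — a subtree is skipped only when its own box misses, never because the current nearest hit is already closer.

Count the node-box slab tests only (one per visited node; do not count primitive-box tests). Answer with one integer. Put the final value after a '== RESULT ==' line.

Traverse from the root:
N0 x:[13,77/3] y:[12,48] z:[-6,26] -> hit [13,77/3], descend [3, 5, 7, 12]
  N3 x:[61/3,71/3] y:[15,48] z:[-6,3] -> miss, prune
  N5 x:[13,58/3] y:[12,22] z:[5,23] -> hit [13,58/3], descend [2, 11]
    N2 x:[18,58/3] y:[12,19] z:[5,11] -> miss, prune
    N11 x:[13,16] y:[18,22] z:[18,23] -> miss, prune
  N7 x:[40/3,58/3] y:[27,45] z:[2,17] -> miss, prune
  N12 x:[21,77/3] y:[22,31] z:[6,26] -> hit [22,77/3], descend [1, 4]
    N1 x:[74/3,77/3] y:[22,28] z:[24,26] -> hit [74/3,77/3] leaf, test {P12@t=74/3}
    N4 x:[21,23] y:[28,31] z:[6,20] -> miss, prune

Summary -> nodes [0, 3, 5, 2, 11, 7, 12, 1, 4]; box-tests=9; leaf-entries=1; first=P12

== RESULT ==
9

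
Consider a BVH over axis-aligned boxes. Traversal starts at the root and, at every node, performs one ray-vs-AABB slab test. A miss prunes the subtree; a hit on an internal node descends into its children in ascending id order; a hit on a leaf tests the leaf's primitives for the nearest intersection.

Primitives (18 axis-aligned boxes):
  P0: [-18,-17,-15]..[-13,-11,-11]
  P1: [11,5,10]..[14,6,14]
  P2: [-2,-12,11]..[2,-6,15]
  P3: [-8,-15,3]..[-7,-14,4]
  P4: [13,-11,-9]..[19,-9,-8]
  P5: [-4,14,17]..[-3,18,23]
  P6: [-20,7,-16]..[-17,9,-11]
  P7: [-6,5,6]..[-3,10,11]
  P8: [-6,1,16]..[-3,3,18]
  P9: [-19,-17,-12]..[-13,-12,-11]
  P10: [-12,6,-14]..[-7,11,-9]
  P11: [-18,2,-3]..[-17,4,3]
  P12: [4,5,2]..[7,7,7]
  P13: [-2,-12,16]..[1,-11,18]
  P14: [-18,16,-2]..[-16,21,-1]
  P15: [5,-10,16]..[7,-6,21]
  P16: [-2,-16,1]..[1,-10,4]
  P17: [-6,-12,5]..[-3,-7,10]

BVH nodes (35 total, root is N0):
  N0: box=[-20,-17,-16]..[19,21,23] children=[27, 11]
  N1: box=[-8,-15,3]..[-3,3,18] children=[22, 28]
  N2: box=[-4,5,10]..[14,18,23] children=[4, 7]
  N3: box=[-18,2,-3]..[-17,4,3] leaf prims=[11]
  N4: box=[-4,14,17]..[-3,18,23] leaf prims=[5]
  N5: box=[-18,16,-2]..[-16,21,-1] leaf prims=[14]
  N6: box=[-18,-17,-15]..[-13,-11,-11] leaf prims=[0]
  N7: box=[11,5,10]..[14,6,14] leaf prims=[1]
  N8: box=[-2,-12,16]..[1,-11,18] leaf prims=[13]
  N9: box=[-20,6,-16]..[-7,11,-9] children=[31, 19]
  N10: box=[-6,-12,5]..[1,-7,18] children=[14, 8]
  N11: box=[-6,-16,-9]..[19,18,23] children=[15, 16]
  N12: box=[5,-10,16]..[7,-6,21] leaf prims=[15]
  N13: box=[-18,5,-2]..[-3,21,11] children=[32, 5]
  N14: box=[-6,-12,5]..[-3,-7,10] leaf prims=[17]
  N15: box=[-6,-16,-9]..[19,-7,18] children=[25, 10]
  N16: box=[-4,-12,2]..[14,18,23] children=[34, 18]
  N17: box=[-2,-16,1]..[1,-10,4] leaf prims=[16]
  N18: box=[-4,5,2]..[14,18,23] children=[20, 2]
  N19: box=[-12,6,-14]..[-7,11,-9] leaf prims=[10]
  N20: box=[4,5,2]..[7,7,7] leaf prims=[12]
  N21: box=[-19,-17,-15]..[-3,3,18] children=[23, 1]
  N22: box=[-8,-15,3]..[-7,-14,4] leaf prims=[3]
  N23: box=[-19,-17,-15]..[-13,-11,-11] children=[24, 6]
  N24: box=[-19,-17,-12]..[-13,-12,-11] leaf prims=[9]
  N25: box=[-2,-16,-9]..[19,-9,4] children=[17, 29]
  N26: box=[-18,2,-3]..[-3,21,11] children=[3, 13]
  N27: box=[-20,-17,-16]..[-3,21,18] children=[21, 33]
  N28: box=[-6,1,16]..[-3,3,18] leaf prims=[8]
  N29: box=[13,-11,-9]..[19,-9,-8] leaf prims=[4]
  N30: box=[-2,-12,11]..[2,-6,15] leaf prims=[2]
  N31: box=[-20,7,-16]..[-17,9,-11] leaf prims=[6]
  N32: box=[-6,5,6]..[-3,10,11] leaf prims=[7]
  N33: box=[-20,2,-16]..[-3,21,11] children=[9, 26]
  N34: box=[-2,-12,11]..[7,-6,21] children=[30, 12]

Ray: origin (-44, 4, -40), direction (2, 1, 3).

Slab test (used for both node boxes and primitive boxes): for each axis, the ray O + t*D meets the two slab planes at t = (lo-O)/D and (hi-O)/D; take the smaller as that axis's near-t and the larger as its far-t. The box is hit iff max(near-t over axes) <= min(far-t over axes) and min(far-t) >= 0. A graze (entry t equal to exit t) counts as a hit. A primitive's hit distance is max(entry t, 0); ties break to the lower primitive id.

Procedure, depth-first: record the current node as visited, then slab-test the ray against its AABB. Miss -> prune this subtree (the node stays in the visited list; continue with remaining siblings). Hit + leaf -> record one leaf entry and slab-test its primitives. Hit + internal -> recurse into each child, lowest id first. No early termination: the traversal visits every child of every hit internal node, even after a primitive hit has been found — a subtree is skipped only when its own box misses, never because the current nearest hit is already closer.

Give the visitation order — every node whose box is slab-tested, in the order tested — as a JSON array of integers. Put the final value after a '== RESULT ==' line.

Traverse from the root:
N0 x:[12,63/2] y:[-21,17] z:[8,21] -> hit [12,17], descend [11, 27]
  N11 x:[19,63/2] y:[-20,14] z:[31/3,21] -> miss, prune
  N27 x:[12,41/2] y:[-21,17] z:[8,58/3] -> hit [12,17], descend [21, 33]
    N21 x:[25/2,41/2] y:[-21,-1] z:[25/3,58/3] -> miss, prune
    N33 x:[12,41/2] y:[-2,17] z:[8,17] -> hit [12,17], descend [9, 26]
      N9 x:[12,37/2] y:[2,7] z:[8,31/3] -> miss, prune
      N26 x:[13,41/2] y:[-2,17] z:[37/3,17] -> hit [13,17], descend [3, 13]
        N3 x:[13,27/2] y:[-2,0] z:[37/3,43/3] -> miss, prune
        N13 x:[13,41/2] y:[1,17] z:[38/3,17] -> hit [13,17], descend [5, 32]
          N5 x:[13,14] y:[12,17] z:[38/3,13] -> hit [13,13] leaf, test {P14@t=13}
          N32 x:[19,41/2] y:[1,6] z:[46/3,17] -> miss, prune

11 AABB tests over nodes [0, 11, 27, 21, 33, 9, 26, 3, 13, 5, 32]; 1 leaf entered; closest P14.

== RESULT ==
[0, 11, 27, 21, 33, 9, 26, 3, 13, 5, 32]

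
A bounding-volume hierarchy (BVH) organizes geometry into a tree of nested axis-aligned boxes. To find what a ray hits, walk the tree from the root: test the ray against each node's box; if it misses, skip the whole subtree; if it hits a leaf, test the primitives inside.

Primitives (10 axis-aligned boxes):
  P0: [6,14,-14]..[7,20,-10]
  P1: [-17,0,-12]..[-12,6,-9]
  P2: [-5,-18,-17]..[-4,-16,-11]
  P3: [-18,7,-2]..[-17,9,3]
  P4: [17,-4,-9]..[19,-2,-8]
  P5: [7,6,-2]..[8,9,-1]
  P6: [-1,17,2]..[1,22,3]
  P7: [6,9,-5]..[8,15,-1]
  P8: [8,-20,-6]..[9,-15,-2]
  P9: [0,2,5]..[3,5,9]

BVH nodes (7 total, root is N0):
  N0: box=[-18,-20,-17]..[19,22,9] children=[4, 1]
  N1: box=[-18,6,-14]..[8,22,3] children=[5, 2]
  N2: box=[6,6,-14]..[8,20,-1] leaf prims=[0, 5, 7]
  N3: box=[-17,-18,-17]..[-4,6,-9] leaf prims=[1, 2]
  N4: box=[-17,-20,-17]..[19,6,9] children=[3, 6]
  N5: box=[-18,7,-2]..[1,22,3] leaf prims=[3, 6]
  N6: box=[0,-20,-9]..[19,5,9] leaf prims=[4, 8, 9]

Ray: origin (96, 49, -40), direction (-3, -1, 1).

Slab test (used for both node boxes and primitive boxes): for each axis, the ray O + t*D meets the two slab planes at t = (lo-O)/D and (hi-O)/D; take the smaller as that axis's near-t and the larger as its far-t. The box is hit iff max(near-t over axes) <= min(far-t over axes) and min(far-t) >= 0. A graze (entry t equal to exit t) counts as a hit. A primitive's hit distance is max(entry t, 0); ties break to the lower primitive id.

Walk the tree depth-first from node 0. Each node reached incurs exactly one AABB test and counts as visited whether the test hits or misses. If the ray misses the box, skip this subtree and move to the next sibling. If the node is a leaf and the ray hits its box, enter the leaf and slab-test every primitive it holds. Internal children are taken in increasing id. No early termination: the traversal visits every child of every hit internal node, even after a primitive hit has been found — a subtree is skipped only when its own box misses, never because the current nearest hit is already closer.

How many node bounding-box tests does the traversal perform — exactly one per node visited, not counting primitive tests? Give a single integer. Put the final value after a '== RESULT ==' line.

Trace the traversal:
N0 x:[77/3,38] y:[27,69] z:[23,49] -> hit [27,38], descend [1, 4]
  N1 x:[88/3,38] y:[27,43] z:[26,43] -> hit [88/3,38], descend [2, 5]
    N2 x:[88/3,30] y:[29,43] z:[26,39] -> hit [88/3,30] leaf, test {P0@t=89/3, P5(miss), P7(miss)}
    N5 x:[95/3,38] y:[27,42] z:[38,43] -> hit [38,38] leaf, test {P3(miss), P6(miss)}
  N4 x:[77/3,113/3] y:[43,69] z:[23,49] -> miss, prune

Visited [0, 1, 2, 5, 4]. Tests: 5 box, 2 leaf. Nearest: P0.

== RESULT ==
5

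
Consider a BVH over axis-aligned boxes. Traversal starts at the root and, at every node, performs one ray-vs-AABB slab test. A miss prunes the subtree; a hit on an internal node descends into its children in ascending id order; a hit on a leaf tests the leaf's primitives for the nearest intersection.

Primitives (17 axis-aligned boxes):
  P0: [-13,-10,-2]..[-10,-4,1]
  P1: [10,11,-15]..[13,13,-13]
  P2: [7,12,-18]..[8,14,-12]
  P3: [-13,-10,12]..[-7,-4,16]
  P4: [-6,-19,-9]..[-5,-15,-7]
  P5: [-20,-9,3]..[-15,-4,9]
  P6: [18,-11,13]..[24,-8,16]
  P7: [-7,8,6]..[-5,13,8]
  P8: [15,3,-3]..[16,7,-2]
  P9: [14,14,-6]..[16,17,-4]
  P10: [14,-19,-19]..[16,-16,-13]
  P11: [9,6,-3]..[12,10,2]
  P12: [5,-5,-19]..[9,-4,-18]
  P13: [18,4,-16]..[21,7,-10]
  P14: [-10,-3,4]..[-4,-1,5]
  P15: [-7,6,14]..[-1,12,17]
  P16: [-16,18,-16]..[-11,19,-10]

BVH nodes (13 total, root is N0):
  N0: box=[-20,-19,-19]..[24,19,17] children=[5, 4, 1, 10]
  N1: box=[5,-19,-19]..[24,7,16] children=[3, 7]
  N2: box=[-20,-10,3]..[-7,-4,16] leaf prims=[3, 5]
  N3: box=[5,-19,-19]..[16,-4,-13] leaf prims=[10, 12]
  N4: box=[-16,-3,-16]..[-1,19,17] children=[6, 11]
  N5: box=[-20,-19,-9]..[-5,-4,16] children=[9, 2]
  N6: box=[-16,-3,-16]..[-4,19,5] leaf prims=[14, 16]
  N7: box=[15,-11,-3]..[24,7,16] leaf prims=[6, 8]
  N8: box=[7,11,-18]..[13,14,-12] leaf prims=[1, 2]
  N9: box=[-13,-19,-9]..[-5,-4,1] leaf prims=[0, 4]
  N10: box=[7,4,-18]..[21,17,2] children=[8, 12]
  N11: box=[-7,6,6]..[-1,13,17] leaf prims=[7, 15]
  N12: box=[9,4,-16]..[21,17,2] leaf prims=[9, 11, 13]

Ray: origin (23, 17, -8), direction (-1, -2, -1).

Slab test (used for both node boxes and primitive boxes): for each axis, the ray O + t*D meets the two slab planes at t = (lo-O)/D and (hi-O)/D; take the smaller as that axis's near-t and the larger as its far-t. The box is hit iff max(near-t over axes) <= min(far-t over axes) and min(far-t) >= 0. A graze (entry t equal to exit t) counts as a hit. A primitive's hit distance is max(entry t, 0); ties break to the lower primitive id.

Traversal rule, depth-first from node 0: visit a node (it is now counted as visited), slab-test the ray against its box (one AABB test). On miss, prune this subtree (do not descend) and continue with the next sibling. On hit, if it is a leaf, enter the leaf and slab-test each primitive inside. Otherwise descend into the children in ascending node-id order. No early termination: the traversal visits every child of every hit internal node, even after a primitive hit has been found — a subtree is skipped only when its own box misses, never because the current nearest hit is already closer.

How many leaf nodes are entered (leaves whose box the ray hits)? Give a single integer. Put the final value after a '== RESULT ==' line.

Trace the traversal:
N0 x:[-1,43] y:[-1,18] z:[-25,11] -> hit [-1,11], descend [1, 4, 5, 10]
  N1 x:[-1,18] y:[5,18] z:[-24,11] -> hit [5,11], descend [3, 7]
    N3 x:[7,18] y:[21/2,18] z:[5,11] -> hit [21/2,11] leaf, test {P10(miss), P12(miss)}
    N7 x:[-1,8] y:[5,14] z:[-24,-5] -> miss, prune
  N4 x:[24,39] y:[-1,10] z:[-25,8] -> miss, prune
  N5 x:[28,43] y:[21/2,18] z:[-24,1] -> miss, prune
  N10 x:[2,16] y:[0,13/2] z:[-10,10] -> hit [2,13/2], descend [8, 12]
    N8 x:[10,16] y:[3/2,3] z:[4,10] -> miss, prune
    N12 x:[2,14] y:[0,13/2] z:[-10,8] -> hit [2,13/2] leaf, test {P9(miss), P11(miss), P13@t=5}

order=[0, 1, 3, 7, 4, 5, 10, 8, 12]  |boxes|=9  |leaves|=2  hit=P13

== RESULT ==
2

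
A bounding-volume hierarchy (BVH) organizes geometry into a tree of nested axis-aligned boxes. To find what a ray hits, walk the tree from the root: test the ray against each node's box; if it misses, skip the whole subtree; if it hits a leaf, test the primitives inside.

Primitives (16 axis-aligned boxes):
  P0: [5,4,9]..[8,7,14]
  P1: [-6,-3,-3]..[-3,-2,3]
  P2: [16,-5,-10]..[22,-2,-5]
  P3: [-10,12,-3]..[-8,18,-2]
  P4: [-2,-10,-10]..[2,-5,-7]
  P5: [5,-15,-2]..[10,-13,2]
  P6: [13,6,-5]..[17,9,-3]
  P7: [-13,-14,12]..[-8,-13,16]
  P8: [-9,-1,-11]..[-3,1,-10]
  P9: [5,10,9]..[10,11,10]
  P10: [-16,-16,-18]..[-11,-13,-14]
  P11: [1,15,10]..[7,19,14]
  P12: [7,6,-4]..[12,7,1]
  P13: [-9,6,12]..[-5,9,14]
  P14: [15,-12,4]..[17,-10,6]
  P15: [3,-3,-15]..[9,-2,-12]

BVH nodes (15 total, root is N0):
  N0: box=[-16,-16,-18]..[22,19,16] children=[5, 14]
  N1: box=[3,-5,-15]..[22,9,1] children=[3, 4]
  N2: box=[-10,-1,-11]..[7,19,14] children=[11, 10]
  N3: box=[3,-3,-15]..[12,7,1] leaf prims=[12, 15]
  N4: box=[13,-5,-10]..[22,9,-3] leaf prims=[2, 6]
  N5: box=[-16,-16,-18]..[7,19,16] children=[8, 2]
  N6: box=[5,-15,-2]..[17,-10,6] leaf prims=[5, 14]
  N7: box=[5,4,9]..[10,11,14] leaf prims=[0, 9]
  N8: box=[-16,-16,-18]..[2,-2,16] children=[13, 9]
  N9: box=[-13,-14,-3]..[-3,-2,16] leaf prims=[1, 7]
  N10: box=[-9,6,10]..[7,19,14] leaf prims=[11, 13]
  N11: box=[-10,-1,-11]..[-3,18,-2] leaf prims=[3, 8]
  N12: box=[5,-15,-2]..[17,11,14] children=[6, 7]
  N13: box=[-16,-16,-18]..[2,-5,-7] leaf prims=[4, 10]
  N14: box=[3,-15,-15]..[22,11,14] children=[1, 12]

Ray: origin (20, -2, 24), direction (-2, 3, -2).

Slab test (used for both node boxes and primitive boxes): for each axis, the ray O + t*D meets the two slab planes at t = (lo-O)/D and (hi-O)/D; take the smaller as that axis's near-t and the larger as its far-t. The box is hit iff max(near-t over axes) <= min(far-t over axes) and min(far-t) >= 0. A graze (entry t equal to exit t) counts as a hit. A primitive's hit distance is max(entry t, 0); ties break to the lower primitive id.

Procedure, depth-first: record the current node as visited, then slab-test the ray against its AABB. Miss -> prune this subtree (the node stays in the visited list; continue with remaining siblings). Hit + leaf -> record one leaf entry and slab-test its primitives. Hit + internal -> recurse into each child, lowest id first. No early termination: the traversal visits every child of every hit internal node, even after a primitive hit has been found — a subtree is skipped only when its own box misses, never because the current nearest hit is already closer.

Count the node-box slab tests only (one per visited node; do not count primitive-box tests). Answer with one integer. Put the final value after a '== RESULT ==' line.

Traverse from the root:
N0 x:[-1,18] y:[-14/3,7] z:[4,21] -> hit [4,7], descend [5, 14]
  N5 x:[13/2,18] y:[-14/3,7] z:[4,21] -> hit [13/2,7], descend [2, 8]
    N2 x:[13/2,15] y:[1/3,7] z:[5,35/2] -> hit [13/2,7], descend [10, 11]
      N10 x:[13/2,29/2] y:[8/3,7] z:[5,7] -> hit [13/2,7] leaf, test {P11@t=13/2, P13(miss)}
      N11 x:[23/2,15] y:[1/3,20/3] z:[13,35/2] -> miss, prune
    N8 x:[9,18] y:[-14/3,0] z:[4,21] -> miss, prune
  N14 x:[-1,17/2] y:[-13/3,13/3] z:[5,39/2] -> miss, prune

Summary -> nodes [0, 5, 2, 10, 11, 8, 14]; box-tests=7; leaf-entries=1; first=P11

== RESULT ==
7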